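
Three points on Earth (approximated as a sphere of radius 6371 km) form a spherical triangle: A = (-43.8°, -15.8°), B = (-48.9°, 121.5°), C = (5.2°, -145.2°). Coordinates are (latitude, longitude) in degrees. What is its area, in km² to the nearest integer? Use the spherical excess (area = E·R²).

Side lengths (central angles): a = 1.6770, b = 2.1164, c = 1.3970 rad; semiperimeter s = 2.5952.
By l'Huilier's theorem, tan(E/4) = √[tan(s/2) tan((s−a)/2) tan((s−b)/2) tan((s−c)/2)], giving spherical excess E = 1.9875 rad.
Area = E·R² = 1.9875 × (6371)² ≈ 80673401 km².

80673401 km²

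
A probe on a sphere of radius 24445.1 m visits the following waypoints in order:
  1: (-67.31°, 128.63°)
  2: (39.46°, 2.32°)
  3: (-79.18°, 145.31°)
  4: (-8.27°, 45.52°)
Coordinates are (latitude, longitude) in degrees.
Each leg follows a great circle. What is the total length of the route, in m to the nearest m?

154077 m

Leg 1→2: central angle 2.4383 rad, distance 59604.2 m.
Leg 2→3: central angle 2.4038 rad, distance 58761.9 m.
Leg 3→4: central angle 1.4609 rad, distance 35711.4 m.
Total: 59604.2 + 58761.9 + 35711.4 ≈ 154077 m.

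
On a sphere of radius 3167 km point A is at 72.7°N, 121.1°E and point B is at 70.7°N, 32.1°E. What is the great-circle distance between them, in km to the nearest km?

In radians: φ₁ = 1.2689, φ₂ = 1.2339, Δλ = -89.000° = -1.5533 rad.
cos c = sin φ₁ sin φ₂ + cos φ₁ cos φ₂ cos Δλ = (0.9548)(0.9438) + (0.2974)(0.3305)(0.0175) = 0.90282,
so c = arccos(0.90282) = 0.44451 rad.
Distance = R·c = 3167 × 0.4445 ≈ 1408 km.

1408 km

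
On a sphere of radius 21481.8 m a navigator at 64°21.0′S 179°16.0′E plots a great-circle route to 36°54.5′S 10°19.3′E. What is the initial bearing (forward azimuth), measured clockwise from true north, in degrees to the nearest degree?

With φ₁ = -1.1231, φ₂ = -0.6442, Δλ = -2.9486 rad, the forward-azimuth formula gives
θ = atan2( sin Δλ cos φ₂ , cos φ₁ sin φ₂ − sin φ₁ cos φ₂ cos Δλ ) = atan2(-0.1533, -0.9674) = -170.99°.
Adding 360° brings this into [0°, 360°): 189°.

189°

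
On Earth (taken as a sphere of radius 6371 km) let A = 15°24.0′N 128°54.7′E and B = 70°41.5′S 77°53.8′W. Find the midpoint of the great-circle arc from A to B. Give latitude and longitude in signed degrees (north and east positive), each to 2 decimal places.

The central angle between A and B is δ = 2.1355 rad.
With f = 0.5, the slerp weights are sin((1−f)δ)/sin δ = 1.0371 and sin(fδ)/sin δ = 1.0371.
Weighted sum of the unit vectors: (1.0371)·(-0.6056,0.7502,0.2656) + (1.0371)·(0.0693,-0.3233,-0.9438) = (-0.5561, 0.4427, -0.7034).
Converting back: φ = atan2(z, √(x²+y²)) = -44.70°, λ = atan2(y, x) = 141.48°.

-44.70°, 141.48°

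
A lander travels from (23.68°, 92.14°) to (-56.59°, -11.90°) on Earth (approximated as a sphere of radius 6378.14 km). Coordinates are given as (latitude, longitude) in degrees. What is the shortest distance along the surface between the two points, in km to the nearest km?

13050 km

In radians: φ₁ = 0.4133, φ₂ = -0.9877, Δλ = -104.040° = -1.8158 rad.
Haversine: a = sin²(Δφ/2) + cos φ₁ cos φ₂ sin²(Δλ/2) = 0.4155 + (0.9158)(0.5506)(0.6213) = 0.72880.
Central angle c = 2·arcsin(√a) = 2.04608 rad.
Distance = R·c = 6378.14 × 2.0461 ≈ 13050 km.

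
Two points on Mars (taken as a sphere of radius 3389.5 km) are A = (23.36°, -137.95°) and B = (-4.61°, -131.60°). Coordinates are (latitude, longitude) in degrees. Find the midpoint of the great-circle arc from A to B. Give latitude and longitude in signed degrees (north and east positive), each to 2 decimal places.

9.39°, -134.64°

The central angle between A and B is δ = 0.5000 rad.
With f = 0.5, the slerp weights are sin((1−f)δ)/sin δ = 0.5160 and sin(fδ)/sin δ = 0.5160.
Weighted sum of the unit vectors: (0.5160)·(-0.6817,-0.6149,0.3965) + (0.5160)·(-0.6618,-0.7454,-0.0804) = (-0.6933, -0.7020, 0.1631).
Converting back: φ = atan2(z, √(x²+y²)) = 9.39°, λ = atan2(y, x) = -134.64°.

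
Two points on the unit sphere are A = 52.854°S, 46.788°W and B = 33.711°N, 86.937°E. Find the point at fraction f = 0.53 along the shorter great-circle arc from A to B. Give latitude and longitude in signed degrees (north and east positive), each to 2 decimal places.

Central angle δ = 2.4809 rad. Interpolating on the sphere with fraction f = 0.53:
P = [sin((1−f)δ)·A + sin(fδ)·B] / sin δ = 1.4980·A + 1.5766·B in Cartesian coordinates,
giving P = (0.6894, 0.6503, -0.3190), i.e. latitude -18.60°, longitude 43.33°.

-18.60°, 43.33°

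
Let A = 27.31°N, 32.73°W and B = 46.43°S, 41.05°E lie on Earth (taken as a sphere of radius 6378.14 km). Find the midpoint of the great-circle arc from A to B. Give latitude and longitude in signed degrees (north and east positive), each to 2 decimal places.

-11.84°, -1.26°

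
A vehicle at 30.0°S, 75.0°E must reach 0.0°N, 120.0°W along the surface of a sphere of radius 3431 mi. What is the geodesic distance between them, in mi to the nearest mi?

8789 mi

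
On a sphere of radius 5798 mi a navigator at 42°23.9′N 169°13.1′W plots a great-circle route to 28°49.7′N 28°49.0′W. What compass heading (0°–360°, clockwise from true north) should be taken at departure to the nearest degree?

With φ₁ = 0.7400, φ₂ = 0.5031, Δλ = 2.4505 rad, the forward-azimuth formula gives
θ = atan2( sin Δλ cos φ₂ , cos φ₁ sin φ₂ − sin φ₁ cos φ₂ cos Δλ ) = atan2(0.5584, 0.8112) = 34.54°.
So the initial bearing is 35°.

35°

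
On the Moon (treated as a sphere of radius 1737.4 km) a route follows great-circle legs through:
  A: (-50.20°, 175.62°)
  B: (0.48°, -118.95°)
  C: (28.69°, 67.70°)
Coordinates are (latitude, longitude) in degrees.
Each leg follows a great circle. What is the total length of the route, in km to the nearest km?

Leg A→B: central angle 1.3081 rad, distance 2272.6 km.
Leg B→C: central angle 2.6205 rad, distance 4552.9 km.
Total: 2272.6 + 4552.9 ≈ 6825 km.

6825 km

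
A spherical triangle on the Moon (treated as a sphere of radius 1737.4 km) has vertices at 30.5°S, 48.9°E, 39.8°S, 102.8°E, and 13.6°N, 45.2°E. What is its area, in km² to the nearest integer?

918768 km²

Side lengths (central angles): a = 1.3185, b = 0.7722, c = 0.7743 rad; semiperimeter s = 1.4325.
By l'Huilier's theorem, tan(E/4) = √[tan(s/2) tan((s−a)/2) tan((s−b)/2) tan((s−c)/2)], giving spherical excess E = 0.3044 rad.
Area = E·R² = 0.3044 × (1737.4)² ≈ 918768 km².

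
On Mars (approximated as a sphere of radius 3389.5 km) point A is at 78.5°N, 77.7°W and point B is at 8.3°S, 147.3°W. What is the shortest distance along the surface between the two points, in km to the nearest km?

With latitudes φ₁ = 78.500°, φ₂ = -8.300° and longitude difference Δλ = -69.600°:
cos c = sin φ₁ sin φ₂ + cos φ₁ cos φ₂ cos Δλ = (0.9799)(-0.1444) + (0.1994)(0.9895)(0.3486) = -0.07269,
so c = arccos(-0.07269) = 1.64355 rad.
Distance = R·c = 3389.5 × 1.6436 ≈ 5571 km.

5571 km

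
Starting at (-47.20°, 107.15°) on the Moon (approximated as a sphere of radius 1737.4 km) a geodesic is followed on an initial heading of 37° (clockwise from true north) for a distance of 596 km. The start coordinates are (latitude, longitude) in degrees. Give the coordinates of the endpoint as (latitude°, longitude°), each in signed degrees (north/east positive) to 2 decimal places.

-30.56°, 120.75°

Angular distance δ = d/R = 596/1737.4 = 0.34304 rad; initial bearing θ = 0.6458 rad.
sin φ₂ = sin φ₁ cos δ + cos φ₁ sin δ cos θ = (-0.7337)(0.9417) + (0.6794)(0.3364)(0.7986) = -0.5085, so φ₂ = -30.56°.
Δλ = atan2(sin θ sin δ cos φ₁, cos δ − sin φ₁ sin φ₂) = atan2(0.1375, 0.5687) = 13.596°.
λ₂ = 107.150° + 13.596° = 120.75°.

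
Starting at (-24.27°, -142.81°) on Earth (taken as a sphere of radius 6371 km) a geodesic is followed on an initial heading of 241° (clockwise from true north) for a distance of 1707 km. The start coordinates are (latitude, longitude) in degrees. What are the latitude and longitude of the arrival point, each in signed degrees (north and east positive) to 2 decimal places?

-30.89°, -158.46°

Angular distance δ = d/R = 1707/6371 = 0.26793 rad; initial bearing θ = 4.2062 rad.
sin φ₂ = sin φ₁ cos δ + cos φ₁ sin δ cos θ = (-0.4110)(0.9643) + (0.9116)(0.2647)(-0.4848) = -0.5134, so φ₂ = -30.89°.
Δλ = atan2(sin θ sin δ cos φ₁, cos δ − sin φ₁ sin φ₂) = atan2(-0.2111, 0.7533) = -15.653°.
λ₂ = -142.810° − 15.653° = -158.46°.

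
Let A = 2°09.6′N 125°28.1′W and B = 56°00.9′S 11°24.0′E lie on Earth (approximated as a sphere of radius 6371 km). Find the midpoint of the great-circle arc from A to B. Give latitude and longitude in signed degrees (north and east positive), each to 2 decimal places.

-48.34°, -92.60°

Central angle δ = 2.0252 rad. Interpolating on the sphere with fraction f = 0.5:
P = [sin((1−f)δ)·A + sin(fδ)·B] / sin δ = 0.9440·A + 0.9440·B in Cartesian coordinates,
giving P = (-0.0301, -0.6640, -0.7472), i.e. latitude -48.34°, longitude -92.60°.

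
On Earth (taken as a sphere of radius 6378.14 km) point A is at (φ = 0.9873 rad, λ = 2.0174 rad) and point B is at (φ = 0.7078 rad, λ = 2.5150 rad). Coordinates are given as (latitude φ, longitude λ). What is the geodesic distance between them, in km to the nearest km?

Let φ₁ = 0.9873 rad, φ₂ = 0.7078 rad, and Δλ = 0.4976 rad.
cos c = sin φ₁ sin φ₂ + cos φ₁ cos φ₂ cos Δλ = (0.8345)(0.6502) + (0.5509)(0.7598)(0.8787) = 0.91043,
so c = arccos(0.91043) = 0.42648 rad.
Distance = R·c = 6378.14 × 0.4265 ≈ 2720 km.

2720 km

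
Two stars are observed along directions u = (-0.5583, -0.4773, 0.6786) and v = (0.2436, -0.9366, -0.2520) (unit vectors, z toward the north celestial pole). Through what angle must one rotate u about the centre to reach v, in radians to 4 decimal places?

1.4303 rad

u·v = 0.1400; |u| = 1.0000, |v| = 1.0000.
cos θ = (u·v)/(|u||v|) = 0.1400, so θ = 1.4303 rad.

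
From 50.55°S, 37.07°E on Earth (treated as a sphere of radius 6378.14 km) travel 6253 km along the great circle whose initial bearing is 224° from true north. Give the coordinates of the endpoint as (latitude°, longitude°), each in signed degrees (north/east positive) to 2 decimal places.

-54.05°, -63.50°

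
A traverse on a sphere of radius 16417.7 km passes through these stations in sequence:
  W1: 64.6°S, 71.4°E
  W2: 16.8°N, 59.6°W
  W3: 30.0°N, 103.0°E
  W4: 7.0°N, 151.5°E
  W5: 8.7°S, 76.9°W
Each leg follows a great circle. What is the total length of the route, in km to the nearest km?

Leg W1→W2: central angle 2.1300 rad, distance 34969.3 km.
Leg W2→W3: central angle 2.2739 rad, distance 37332.7 km.
Leg W3→W4: central angle 0.8886 rad, distance 14588.7 km.
Leg W4→W5: central angle 2.3048 rad, distance 37839.1 km.
Total: 34969.3 + 37332.7 + 14588.7 + 37839.1 ≈ 124730 km.

124730 km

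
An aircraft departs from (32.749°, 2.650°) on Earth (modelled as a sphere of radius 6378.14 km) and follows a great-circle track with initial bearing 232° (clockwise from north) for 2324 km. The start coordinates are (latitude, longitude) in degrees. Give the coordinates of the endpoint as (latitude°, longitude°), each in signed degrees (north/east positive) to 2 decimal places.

Angular distance δ = d/R = 2324/6378.14 = 0.36437 rad; initial bearing θ = 4.0492 rad.
sin φ₂ = sin φ₁ cos δ + cos φ₁ sin δ cos θ = (0.5410)(0.9343) + (0.8410)(0.3564)(-0.6157) = 0.3209, so φ₂ = 18.72°.
Δλ = atan2(sin θ sin δ cos φ₁, cos δ − sin φ₁ sin φ₂) = atan2(-0.2362, 0.7607) = -17.247°.
λ₂ = 2.650° − 17.247° = -14.60°.

18.72°, -14.60°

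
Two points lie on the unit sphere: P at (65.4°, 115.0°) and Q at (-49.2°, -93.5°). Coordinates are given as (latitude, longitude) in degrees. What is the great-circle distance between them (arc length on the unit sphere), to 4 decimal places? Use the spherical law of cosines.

With latitudes φ₁ = 65.400°, φ₂ = -49.200° and longitude difference Δλ = 151.500°:
cos c = sin φ₁ sin φ₂ + cos φ₁ cos φ₂ cos Δλ = (0.9092)(-0.7570) + (0.4163)(0.6534)(-0.8788) = -0.92733,
so c = arccos(-0.92733) = 2.75801 rad.
On the unit sphere the arc length equals the central angle: 2.7580.

2.7580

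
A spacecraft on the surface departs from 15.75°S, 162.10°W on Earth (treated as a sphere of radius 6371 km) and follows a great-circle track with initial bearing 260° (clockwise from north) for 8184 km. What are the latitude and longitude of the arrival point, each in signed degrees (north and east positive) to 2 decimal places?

Angular distance δ = d/R = 8184/6371 = 1.28457 rad; initial bearing θ = 4.5379 rad.
sin φ₂ = sin φ₁ cos δ + cos φ₁ sin δ cos θ = (-0.2714)(0.2823) + (0.9625)(0.9593)(-0.1736) = -0.2370, so φ₂ = -13.71°.
Δλ = atan2(sin θ sin δ cos φ₁, cos δ − sin φ₁ sin φ₂) = atan2(-0.9093, 0.2180) = -76.517°.
λ₂ = -162.100° − 76.517° = -238.62° → 121.38° after wrapping to (−180°, 180°].

-13.71°, 121.38°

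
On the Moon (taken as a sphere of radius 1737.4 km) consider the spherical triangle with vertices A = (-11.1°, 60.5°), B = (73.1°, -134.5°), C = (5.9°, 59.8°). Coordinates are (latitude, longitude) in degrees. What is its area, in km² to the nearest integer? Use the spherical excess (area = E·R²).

150364 km²

Side lengths (central angles): a = 1.7537, b = 0.2970, c = 2.0485 rad; semiperimeter s = 2.0496.
By l'Huilier's theorem, tan(E/4) = √[tan(s/2) tan((s−a)/2) tan((s−b)/2) tan((s−c)/2)], giving spherical excess E = 0.0498 rad.
Area = E·R² = 0.0498 × (1737.4)² ≈ 150364 km².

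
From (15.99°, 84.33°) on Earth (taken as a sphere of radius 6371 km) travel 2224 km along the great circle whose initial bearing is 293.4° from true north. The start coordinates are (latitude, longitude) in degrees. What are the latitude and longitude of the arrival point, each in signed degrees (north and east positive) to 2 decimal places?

22.92°, 64.40°

Angular distance δ = d/R = 2224/6371 = 0.34908 rad; initial bearing θ = 5.1208 rad.
sin φ₂ = sin φ₁ cos δ + cos φ₁ sin δ cos θ = (0.2755)(0.9397) + (0.9613)(0.3420)(0.3971) = 0.3894, so φ₂ = 22.92°.
Δλ = atan2(sin θ sin δ cos φ₁, cos δ − sin φ₁ sin φ₂) = atan2(-0.3018, 0.8324) = -19.926°.
λ₂ = 84.330° − 19.926° = 64.40°.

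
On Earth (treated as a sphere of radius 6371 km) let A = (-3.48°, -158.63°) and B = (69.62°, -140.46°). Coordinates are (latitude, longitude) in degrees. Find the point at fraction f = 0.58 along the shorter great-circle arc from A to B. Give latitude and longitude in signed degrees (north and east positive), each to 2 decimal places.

39.20°, -152.93°

Central angle δ = 1.2939 rad. Interpolating on the sphere with fraction f = 0.58:
P = [sin((1−f)δ)·A + sin(fδ)·B] / sin δ = 0.5376·A + 0.7090·B in Cartesian coordinates,
giving P = (-0.6901, -0.3527, 0.6320), i.e. latitude 39.20°, longitude -152.93°.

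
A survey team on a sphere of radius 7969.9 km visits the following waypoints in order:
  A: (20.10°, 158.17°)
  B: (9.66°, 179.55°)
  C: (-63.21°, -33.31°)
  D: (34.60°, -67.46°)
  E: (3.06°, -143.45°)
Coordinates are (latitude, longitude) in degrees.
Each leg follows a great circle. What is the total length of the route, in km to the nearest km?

44919 km

Leg A→B: central angle 0.4034 rad, distance 3215.0 km.
Leg B→C: central angle 2.1212 rad, distance 16905.7 km.
Leg C→D: central angle 1.7720 rad, distance 14122.8 km.
Leg D→E: central angle 1.3394 rad, distance 10675.2 km.
Total: 3215.0 + 16905.7 + 14122.8 + 10675.2 ≈ 44919 km.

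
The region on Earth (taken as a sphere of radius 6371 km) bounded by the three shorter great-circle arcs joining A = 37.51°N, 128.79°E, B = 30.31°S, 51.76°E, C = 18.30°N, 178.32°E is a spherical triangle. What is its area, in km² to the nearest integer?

40582555 km²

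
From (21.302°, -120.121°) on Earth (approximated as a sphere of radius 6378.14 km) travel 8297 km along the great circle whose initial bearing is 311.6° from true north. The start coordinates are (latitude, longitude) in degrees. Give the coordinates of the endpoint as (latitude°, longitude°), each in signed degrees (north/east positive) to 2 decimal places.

Angular distance δ = d/R = 8297/6378.14 = 1.30085 rad; initial bearing θ = 5.4384 rad.
sin φ₂ = sin φ₁ cos δ + cos φ₁ sin δ cos θ = (0.3633)(0.2667) + (0.9317)(0.9638)(0.6639) = 0.6930, so φ₂ = 43.87°.
Δλ = atan2(sin θ sin δ cos φ₁, cos δ − sin φ₁ sin φ₂) = atan2(-0.6715, 0.0149) = -88.728°.
λ₂ = -120.121° − 88.728° = -208.85° → 151.15° after wrapping to (−180°, 180°].

43.87°, 151.15°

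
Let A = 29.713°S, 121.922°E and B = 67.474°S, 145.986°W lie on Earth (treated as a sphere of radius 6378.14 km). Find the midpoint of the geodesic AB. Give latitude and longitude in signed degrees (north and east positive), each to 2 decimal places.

-56.59°, 146.06°

Central angle δ = 1.1088 rad. Interpolating on the sphere with fraction f = 0.5:
P = [sin((1−f)δ)·A + sin(fδ)·B] / sin δ = 0.5881·A + 0.5881·B in Cartesian coordinates,
giving P = (-0.4568, 0.3075, -0.8347), i.e. latitude -56.59°, longitude 146.06°.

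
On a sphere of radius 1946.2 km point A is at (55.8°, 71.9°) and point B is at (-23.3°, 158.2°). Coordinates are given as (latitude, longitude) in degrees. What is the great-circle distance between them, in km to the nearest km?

In radians: φ₁ = 0.9739, φ₂ = -0.4067, Δλ = 86.300° = 1.5062 rad.
cos c = sin φ₁ sin φ₂ + cos φ₁ cos φ₂ cos Δλ = (0.8271)(-0.3955) + (0.5621)(0.9184)(0.0645) = -0.29383,
so c = arccos(-0.29383) = 1.86903 rad.
Distance = R·c = 1946.2 × 1.8690 ≈ 3638 km.

3638 km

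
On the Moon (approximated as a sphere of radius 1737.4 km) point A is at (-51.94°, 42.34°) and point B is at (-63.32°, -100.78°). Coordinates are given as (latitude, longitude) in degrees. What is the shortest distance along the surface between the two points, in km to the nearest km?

With latitudes φ₁ = -51.940°, φ₂ = -63.320° and longitude difference Δλ = -143.120°:
Haversine: a = sin²(Δφ/2) + cos φ₁ cos φ₂ sin²(Δλ/2) = 0.0098 + (0.6165)(0.4490)(0.8999) = 0.25894.
Central angle c = 2·arcsin(√a) = 1.06773 rad.
Distance = R·c = 1737.4 × 1.0677 ≈ 1855 km.

1855 km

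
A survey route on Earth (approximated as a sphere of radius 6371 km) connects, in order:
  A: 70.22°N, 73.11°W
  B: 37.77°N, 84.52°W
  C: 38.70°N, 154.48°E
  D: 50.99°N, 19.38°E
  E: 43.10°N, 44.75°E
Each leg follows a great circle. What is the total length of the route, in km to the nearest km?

Leg A→B: central angle 0.5761 rad, distance 3670.6 km.
Leg B→C: central angle 1.5055 rad, distance 9591.7 km.
Leg C→D: central angle 1.4325 rad, distance 9126.4 km.
Leg D→E: central angle 0.3295 rad, distance 2099.2 km.
Total: 3670.6 + 9591.7 + 9126.4 + 2099.2 ≈ 24488 km.

24488 km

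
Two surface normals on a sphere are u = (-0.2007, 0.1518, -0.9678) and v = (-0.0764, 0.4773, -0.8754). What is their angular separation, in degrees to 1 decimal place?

u·v = 0.9350; |u| = 1.0000, |v| = 1.0000.
cos θ = (u·v)/(|u||v|) = 0.9350, so θ = 20.8°.

20.8°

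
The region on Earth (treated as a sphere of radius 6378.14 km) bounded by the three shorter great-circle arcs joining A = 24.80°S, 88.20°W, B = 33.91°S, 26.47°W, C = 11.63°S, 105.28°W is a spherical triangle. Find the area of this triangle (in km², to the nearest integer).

Side lengths (central angles): a = 1.2972, b = 0.3640, c = 0.9387 rad; semiperimeter s = 1.2999.
By l'Huilier's theorem, tan(E/4) = √[tan(s/2) tan((s−a)/2) tan((s−b)/2) tan((s−c)/2)], giving spherical excess E = 0.0394 rad.
Area = E·R² = 0.0394 × (6378.14)² ≈ 1601403 km².

1601403 km²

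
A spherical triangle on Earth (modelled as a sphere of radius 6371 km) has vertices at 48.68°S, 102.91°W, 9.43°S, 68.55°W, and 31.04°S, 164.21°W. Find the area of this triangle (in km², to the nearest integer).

Side lengths (central angles): a = 1.5697, b = 0.8514, c = 0.8490 rad; semiperimeter s = 1.6350.
By l'Huilier's theorem, tan(E/4) = √[tan(s/2) tan((s−a)/2) tan((s−b)/2) tan((s−c)/2)], giving spherical excess E = 0.3085 rad.
Area = E·R² = 0.3085 × (6371)² ≈ 12521789 km².

12521789 km²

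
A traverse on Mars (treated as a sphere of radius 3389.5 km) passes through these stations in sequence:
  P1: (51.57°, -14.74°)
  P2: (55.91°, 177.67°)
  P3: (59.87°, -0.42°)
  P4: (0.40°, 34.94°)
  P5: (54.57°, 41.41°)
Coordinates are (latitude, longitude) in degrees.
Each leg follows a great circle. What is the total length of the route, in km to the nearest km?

Leg P1→P2: central angle 1.2572 rad, distance 4261.2 km.
Leg P2→P3: central angle 1.1207 rad, distance 3798.5 km.
Leg P3→P4: central angle 1.1424 rad, distance 3872.2 km.
Leg P4→P5: central angle 0.9500 rad, distance 3220.0 km.
Total: 4261.2 + 3798.5 + 3872.2 + 3220.0 ≈ 15152 km.

15152 km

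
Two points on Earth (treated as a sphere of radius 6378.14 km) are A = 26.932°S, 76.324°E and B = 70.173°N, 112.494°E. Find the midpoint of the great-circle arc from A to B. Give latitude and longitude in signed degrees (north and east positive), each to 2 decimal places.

The central angle between A and B is δ = 1.7538 rad.
With f = 0.5, the slerp weights are sin((1−f)δ)/sin δ = 0.7818 and sin(fδ)/sin δ = 0.7818.
Weighted sum of the unit vectors: (0.7818)·(0.2108,0.8663,-0.4529) + (0.7818)·(-0.1298,0.3134,0.9407) = (0.0633, 0.9223, 0.3814).
Converting back: φ = atan2(z, √(x²+y²)) = 22.42°, λ = atan2(y, x) = 86.07°.

22.42°, 86.07°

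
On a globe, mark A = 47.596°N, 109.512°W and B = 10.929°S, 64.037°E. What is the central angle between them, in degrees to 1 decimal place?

142.9°

In radians: φ₁ = 0.8307, φ₂ = -0.1907, Δλ = 173.549° = 3.0290 rad.
Haversine: a = sin²(Δφ/2) + cos φ₁ cos φ₂ sin²(Δλ/2) = 0.2389 + (0.6744)(0.9819)(0.9968) = 0.89896.
Central angle c = 2·arcsin(√a) = 2.49465 rad.
So the angular separation is 142.9°.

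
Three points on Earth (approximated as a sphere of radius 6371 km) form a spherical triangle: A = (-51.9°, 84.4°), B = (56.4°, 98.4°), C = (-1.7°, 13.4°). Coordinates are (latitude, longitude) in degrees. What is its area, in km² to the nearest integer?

63467086 km²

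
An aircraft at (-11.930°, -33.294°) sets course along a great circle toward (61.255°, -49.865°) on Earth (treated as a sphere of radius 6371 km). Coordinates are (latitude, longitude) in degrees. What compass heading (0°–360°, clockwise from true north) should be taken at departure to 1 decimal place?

351.8°

With φ₁ = -0.2082, φ₂ = 1.0691, Δλ = -0.2892 rad, the forward-azimuth formula gives
θ = atan2( sin Δλ cos φ₂ , cos φ₁ sin φ₂ − sin φ₁ cos φ₂ cos Δλ ) = atan2(-0.1372, 0.9531) = -8.19°.
Adding 360° brings this into [0°, 360°): 351.8°.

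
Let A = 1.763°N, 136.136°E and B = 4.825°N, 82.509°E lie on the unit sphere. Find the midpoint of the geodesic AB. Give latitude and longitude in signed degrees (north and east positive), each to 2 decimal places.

The central angle between A and B is δ = 0.9357 rad.
With f = 0.5, the slerp weights are sin((1−f)δ)/sin δ = 0.5602 and sin(fδ)/sin δ = 0.5602.
Weighted sum of the unit vectors: (0.5602)·(-0.7206,0.6926,0.0308) + (0.5602)·(0.1299,0.9880,0.0841) = (-0.3309, 0.9415, 0.0644).
Converting back: φ = atan2(z, √(x²+y²)) = 3.69°, λ = atan2(y, x) = 109.37°.

3.69°, 109.37°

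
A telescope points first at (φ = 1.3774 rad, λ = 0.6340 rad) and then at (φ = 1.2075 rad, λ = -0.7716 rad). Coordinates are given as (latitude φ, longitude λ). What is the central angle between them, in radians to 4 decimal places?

With latitudes φ₁ = 78.919°, φ₂ = 69.185° and longitude difference Δλ = -80.535°:
cos c = sin φ₁ sin φ₂ + cos φ₁ cos φ₂ cos Δλ = (0.9814)(0.9347) + (0.1922)(0.3554)(0.1644) = 0.92854,
so c = arccos(0.92854) = 0.38035 rad.
So the angular separation is 0.3803 rad.

0.3803 rad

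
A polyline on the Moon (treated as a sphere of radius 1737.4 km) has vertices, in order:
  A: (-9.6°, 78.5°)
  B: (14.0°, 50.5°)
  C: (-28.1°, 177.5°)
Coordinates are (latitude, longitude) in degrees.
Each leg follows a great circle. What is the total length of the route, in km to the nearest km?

Leg A→B: central angle 0.6362 rad, distance 1105.3 km.
Leg B→C: central angle 2.2511 rad, distance 3911.1 km.
Total: 1105.3 + 3911.1 ≈ 5016 km.

5016 km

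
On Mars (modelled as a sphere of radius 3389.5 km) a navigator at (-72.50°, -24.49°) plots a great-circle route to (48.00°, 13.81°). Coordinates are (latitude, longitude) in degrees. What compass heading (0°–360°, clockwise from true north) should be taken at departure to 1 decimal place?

29.8°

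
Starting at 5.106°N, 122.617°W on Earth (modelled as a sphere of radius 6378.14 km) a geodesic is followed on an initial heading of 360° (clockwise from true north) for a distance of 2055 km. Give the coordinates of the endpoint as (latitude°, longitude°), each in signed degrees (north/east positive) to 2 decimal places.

Angular distance δ = d/R = 2055/6378.14 = 0.32219 rad; initial bearing θ = 6.2832 rad.
sin φ₂ = sin φ₁ cos δ + cos φ₁ sin δ cos θ = (0.0890)(0.9485) + (0.9960)(0.3166)(1.0000) = 0.3998, so φ₂ = 23.57°.
Δλ = atan2(sin θ sin δ cos φ₁, cos δ − sin φ₁ sin φ₂) = atan2(-0.0000, 0.9130) = -0.000°.
λ₂ = -122.617° − 0.000° = -122.62°.

23.57°, -122.62°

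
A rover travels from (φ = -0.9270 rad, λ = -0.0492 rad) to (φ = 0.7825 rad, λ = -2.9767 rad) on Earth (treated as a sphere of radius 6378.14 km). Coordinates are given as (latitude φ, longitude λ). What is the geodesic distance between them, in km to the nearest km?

18755 km

In radians: φ₁ = -0.9270, φ₂ = 0.7825, Δλ = -167.733° = -2.9275 rad.
cos c = sin φ₁ sin φ₂ + cos φ₁ cos φ₂ cos Δλ = (-0.7998)(0.7051) + (0.6002)(0.7092)(-0.9772) = -0.97986,
so c = arccos(-0.97986) = 2.94056 rad.
Distance = R·c = 6378.14 × 2.9406 ≈ 18755 km.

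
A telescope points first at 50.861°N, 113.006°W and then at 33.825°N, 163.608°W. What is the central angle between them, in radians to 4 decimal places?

With latitudes φ₁ = 50.861°, φ₂ = 33.825° and longitude difference Δλ = -50.602°:
Haversine: a = sin²(Δφ/2) + cos φ₁ cos φ₂ sin²(Δλ/2) = 0.0219 + (0.6312)(0.8307)(0.1826) = 0.11771.
Central angle c = 2·arcsin(√a) = 0.70042 rad.
So the angular separation is 0.7004 rad.

0.7004 rad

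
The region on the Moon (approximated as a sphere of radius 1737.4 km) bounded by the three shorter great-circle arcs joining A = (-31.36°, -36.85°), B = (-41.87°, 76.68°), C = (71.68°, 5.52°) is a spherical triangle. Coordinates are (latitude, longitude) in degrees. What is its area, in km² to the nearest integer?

7703336 km²

Side lengths (central angles): a = 2.1628, b = 1.8710, c = 1.4772 rad; semiperimeter s = 2.7555.
By l'Huilier's theorem, tan(E/4) = √[tan(s/2) tan((s−a)/2) tan((s−b)/2) tan((s−c)/2)], giving spherical excess E = 2.5520 rad.
Area = E·R² = 2.5520 × (1737.4)² ≈ 7703336 km².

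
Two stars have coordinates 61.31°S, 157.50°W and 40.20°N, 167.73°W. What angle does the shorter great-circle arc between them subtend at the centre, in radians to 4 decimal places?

Let φ₁ = -1.0701 rad, φ₂ = 0.7016 rad, and Δλ = -0.1785 rad.
Haversine: a = sin²(Δφ/2) + cos φ₁ cos φ₂ sin²(Δλ/2) = 0.5998 + (0.4801)(0.7638)(0.0079) = 0.60268.
Central angle c = 2·arcsin(√a) = 1.77764 rad.
So the angular separation is 1.7776 rad.

1.7776 rad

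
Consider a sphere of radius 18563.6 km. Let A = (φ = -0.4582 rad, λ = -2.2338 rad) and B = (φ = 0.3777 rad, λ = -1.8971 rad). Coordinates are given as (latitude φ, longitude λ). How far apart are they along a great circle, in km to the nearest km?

16658 km

With latitudes φ₁ = -26.253°, φ₂ = 21.641° and longitude difference Δλ = 19.291°:
cos c = sin φ₁ sin φ₂ + cos φ₁ cos φ₂ cos Δλ = (-0.4423)(0.3688) + (0.8969)(0.9295)(0.9439) = 0.62370,
so c = arccos(0.62370) = 0.89733 rad.
Distance = R·c = 18563.6 × 0.8973 ≈ 16658 km.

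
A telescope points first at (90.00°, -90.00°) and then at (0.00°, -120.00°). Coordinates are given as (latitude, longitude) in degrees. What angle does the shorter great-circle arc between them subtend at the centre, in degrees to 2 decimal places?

90.00°

Let φ₁ = 1.5708 rad, φ₂ = 0.0000 rad, and Δλ = -0.5236 rad.
cos c = sin φ₁ sin φ₂ + cos φ₁ cos φ₂ cos Δλ = (1.0000)(0.0000) + (0.0000)(1.0000)(0.8660) = 0.00000,
so c = arccos(0.00000) = 1.57080 rad.
So the angular separation is 90.00°.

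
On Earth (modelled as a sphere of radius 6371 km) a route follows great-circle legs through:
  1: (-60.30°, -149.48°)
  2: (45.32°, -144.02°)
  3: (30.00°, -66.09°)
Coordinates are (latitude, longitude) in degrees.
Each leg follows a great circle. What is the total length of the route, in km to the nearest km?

Leg 1→2: central angle 1.8451 rad, distance 11754.9 km.
Leg 2→3: central angle 1.0669 rad, distance 6797.1 km.
Total: 11754.9 + 6797.1 ≈ 18552 km.

18552 km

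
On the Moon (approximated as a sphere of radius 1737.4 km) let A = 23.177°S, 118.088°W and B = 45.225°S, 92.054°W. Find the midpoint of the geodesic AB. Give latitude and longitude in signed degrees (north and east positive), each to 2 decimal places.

The central angle between A and B is δ = 0.5332 rad.
With f = 0.5, the slerp weights are sin((1−f)δ)/sin δ = 0.5183 and sin(fδ)/sin δ = 0.5183.
Weighted sum of the unit vectors: (0.5183)·(-0.4328,-0.8110,-0.3936) + (0.5183)·(-0.0252,-0.7039,-0.7099) = (-0.2374, -0.7852, -0.5719).
Converting back: φ = atan2(z, √(x²+y²)) = -34.89°, λ = atan2(y, x) = -106.82°.

-34.89°, -106.82°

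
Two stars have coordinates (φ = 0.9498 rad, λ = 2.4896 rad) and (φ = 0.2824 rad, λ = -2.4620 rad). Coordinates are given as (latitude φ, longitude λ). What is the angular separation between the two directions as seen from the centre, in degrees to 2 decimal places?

68.96°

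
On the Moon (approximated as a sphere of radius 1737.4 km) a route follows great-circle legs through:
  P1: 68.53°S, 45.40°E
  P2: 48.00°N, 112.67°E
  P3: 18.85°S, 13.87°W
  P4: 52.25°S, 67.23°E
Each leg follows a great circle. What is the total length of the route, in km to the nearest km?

Leg P1→P2: central angle 2.2105 rad, distance 3840.5 km.
Leg P2→P3: central angle 2.2359 rad, distance 3884.6 km.
Leg P3→P4: central angle 1.2184 rad, distance 2116.9 km.
Total: 3840.5 + 3884.6 + 2116.9 ≈ 9842 km.

9842 km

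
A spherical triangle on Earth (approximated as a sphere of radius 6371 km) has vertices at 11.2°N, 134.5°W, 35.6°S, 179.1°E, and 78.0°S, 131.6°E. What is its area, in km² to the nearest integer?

17605555 km²

Side lengths (central angles): a = 0.8181, b = 1.7761, c = 1.1186 rad; semiperimeter s = 1.8564.
By l'Huilier's theorem, tan(E/4) = √[tan(s/2) tan((s−a)/2) tan((s−b)/2) tan((s−c)/2)], giving spherical excess E = 0.4337 rad.
Area = E·R² = 0.4337 × (6371)² ≈ 17605555 km².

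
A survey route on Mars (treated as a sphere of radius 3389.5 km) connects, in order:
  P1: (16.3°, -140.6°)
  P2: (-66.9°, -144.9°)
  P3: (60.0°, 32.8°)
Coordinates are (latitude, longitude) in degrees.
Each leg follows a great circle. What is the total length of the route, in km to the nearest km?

Leg P1→P2: central angle 1.4532 rad, distance 4925.6 km.
Leg P2→P3: central angle 3.0199 rad, distance 10235.8 km.
Total: 4925.6 + 10235.8 ≈ 15161 km.

15161 km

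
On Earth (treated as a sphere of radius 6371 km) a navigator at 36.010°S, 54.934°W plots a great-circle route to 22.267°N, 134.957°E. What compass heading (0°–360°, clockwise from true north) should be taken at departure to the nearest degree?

Δλ = -170.109° = -2.9690 rad.
y = sin Δλ · cos φ₂ = (-0.1718)(0.9254) = -0.1590
x = cos φ₁ sin φ₂ − sin φ₁ cos φ₂ cos Δλ = (0.8089)(0.3789) − (-0.5879)(0.9254)(-0.9851) = -0.2295
θ = atan2(y, x) = -145.29°; adding 360° gives 215°.

215°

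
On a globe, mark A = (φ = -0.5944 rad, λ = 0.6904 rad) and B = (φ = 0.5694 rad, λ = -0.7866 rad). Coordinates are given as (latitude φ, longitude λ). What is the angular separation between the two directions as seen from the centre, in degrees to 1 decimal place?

103.7°

Let φ₁ = -0.5944 rad, φ₂ = 0.5694 rad, and Δλ = -1.4770 rad.
cos c = sin φ₁ sin φ₂ + cos φ₁ cos φ₂ cos Δλ = (-0.5600)(0.5391) + (0.8285)(0.8422)(0.0937) = -0.23657,
so c = arccos(-0.23657) = 1.80963 rad.
So the angular separation is 103.7°.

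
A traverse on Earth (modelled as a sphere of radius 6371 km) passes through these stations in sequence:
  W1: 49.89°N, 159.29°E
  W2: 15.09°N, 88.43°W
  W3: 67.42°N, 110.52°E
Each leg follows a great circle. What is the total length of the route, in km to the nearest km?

Leg W1→W2: central angle 1.6075 rad, distance 10241.6 km.
Leg W2→W3: central angle 1.6813 rad, distance 10711.4 km.
Total: 10241.6 + 10711.4 ≈ 20953 km.

20953 km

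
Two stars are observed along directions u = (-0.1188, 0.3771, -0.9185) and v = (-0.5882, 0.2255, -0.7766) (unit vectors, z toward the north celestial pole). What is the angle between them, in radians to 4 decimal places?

0.5191 rad

u·v = 0.8682; |u| = 1.0000, |v| = 1.0000.
cos θ = (u·v)/(|u||v|) = 0.8683, so θ = 0.5191 rad.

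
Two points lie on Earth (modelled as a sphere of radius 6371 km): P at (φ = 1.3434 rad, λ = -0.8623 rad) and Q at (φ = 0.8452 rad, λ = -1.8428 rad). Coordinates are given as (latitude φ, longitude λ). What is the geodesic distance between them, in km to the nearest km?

3969 km

In radians: φ₁ = 1.3434, φ₂ = 0.8452, Δλ = -56.179° = -0.9805 rad.
cos c = sin φ₁ sin φ₂ + cos φ₁ cos φ₂ cos Δλ = (0.9743)(0.7481) + (0.2254)(0.6636)(0.5566) = 0.81211,
so c = arccos(0.81211) = 0.62303 rad.
Distance = R·c = 6371 × 0.6230 ≈ 3969 km.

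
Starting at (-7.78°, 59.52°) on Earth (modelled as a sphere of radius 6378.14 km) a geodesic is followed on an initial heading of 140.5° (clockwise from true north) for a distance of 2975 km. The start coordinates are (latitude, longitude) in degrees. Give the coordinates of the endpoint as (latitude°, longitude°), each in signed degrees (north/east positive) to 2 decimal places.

Angular distance δ = d/R = 2975/6378.14 = 0.46644 rad; initial bearing θ = 2.4522 rad.
sin φ₂ = sin φ₁ cos δ + cos φ₁ sin δ cos θ = (-0.1354)(0.8932) + (0.9908)(0.4497)(-0.7716) = -0.4647, so φ₂ = -27.69°.
Δλ = atan2(sin θ sin δ cos φ₁, cos δ − sin φ₁ sin φ₂) = atan2(0.2834, 0.8303) = 18.848°.
λ₂ = 59.520° + 18.848° = 78.37°.

-27.69°, 78.37°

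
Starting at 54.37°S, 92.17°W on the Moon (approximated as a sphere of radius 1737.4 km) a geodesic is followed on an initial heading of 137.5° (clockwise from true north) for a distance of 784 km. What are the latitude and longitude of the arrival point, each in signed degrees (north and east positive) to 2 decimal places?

Angular distance δ = d/R = 784/1737.4 = 0.45125 rad; initial bearing θ = 2.3998 rad.
sin φ₂ = sin φ₁ cos δ + cos φ₁ sin δ cos θ = (-0.8128)(0.8999) + (0.5825)(0.4361)(-0.7373) = -0.9187, so φ₂ = -66.74°.
Δλ = atan2(sin θ sin δ cos φ₁, cos δ − sin φ₁ sin φ₂) = atan2(0.1716, 0.1532) = 48.255°.
λ₂ = -92.170° + 48.255° = -43.91°.

-66.74°, -43.91°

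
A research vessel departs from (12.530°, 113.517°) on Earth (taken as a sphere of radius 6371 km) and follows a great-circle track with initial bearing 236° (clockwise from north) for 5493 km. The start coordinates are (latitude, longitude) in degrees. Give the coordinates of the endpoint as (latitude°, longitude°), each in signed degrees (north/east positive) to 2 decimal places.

Angular distance δ = d/R = 5493/6371 = 0.86219 rad; initial bearing θ = 4.1190 rad.
sin φ₂ = sin φ₁ cos δ + cos φ₁ sin δ cos θ = (0.2170)(0.6508) + (0.9762)(0.7593)(-0.5592) = -0.2733, so φ₂ = -15.86°.
Δλ = atan2(sin θ sin δ cos φ₁, cos δ − sin φ₁ sin φ₂) = atan2(-0.6145, 0.7101) = -40.872°.
λ₂ = 113.517° − 40.872° = 72.65°.

-15.86°, 72.65°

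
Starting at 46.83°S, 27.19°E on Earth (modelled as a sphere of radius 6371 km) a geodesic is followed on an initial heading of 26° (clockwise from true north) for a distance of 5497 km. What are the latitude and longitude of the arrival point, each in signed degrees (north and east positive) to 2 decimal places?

Angular distance δ = d/R = 5497/6371 = 0.86282 rad; initial bearing θ = 0.4538 rad.
sin φ₂ = sin φ₁ cos δ + cos φ₁ sin δ cos θ = (-0.7293)(0.6503) + (0.6842)(0.7597)(0.8988) = -0.0071, so φ₂ = -0.41°.
Δλ = atan2(sin θ sin δ cos φ₁, cos δ − sin φ₁ sin φ₂) = atan2(0.2278, 0.6451) = 19.453°.
λ₂ = 27.190° + 19.453° = 46.64°.

-0.41°, 46.64°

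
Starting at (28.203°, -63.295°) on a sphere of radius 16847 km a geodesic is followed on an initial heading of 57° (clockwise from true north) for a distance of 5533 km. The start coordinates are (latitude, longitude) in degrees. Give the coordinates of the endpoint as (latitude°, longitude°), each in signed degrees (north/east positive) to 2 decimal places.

37.02°, -43.49°

Angular distance δ = d/R = 5533/16847 = 0.32843 rad; initial bearing θ = 0.9948 rad.
sin φ₂ = sin φ₁ cos δ + cos φ₁ sin δ cos θ = (0.4726)(0.9466) + (0.8813)(0.3226)(0.5446) = 0.6022, so φ₂ = 37.02°.
Δλ = atan2(sin θ sin δ cos φ₁, cos δ − sin φ₁ sin φ₂) = atan2(0.2384, 0.6620) = 19.806°.
λ₂ = -63.295° + 19.806° = -43.49°.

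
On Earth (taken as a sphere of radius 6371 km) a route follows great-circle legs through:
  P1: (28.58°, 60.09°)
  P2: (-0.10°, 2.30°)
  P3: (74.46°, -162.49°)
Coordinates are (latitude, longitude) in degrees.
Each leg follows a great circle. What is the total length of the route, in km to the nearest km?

Leg P1→P2: central angle 1.0846 rad, distance 6910.2 km.
Leg P2→P3: central angle 1.8340 rad, distance 11684.6 km.
Total: 6910.2 + 11684.6 ≈ 18595 km.

18595 km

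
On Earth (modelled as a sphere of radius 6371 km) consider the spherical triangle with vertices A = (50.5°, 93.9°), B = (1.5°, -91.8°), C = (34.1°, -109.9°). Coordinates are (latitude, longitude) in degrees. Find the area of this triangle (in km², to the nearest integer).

Side lengths (central angles): a = 0.6410, b = 1.6201, c = 2.2300 rad; semiperimeter s = 2.2456.
By l'Huilier's theorem, tan(E/4) = √[tan(s/2) tan((s−a)/2) tan((s−b)/2) tan((s−c)/2)], giving spherical excess E = 0.2937 rad.
Area = E·R² = 0.2937 × (6371)² ≈ 11922909 km².

11922909 km²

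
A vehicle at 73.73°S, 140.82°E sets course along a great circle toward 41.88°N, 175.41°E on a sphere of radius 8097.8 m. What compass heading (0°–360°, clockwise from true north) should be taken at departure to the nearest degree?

Δλ = 34.590° = 0.6037 rad.
y = sin Δλ · cos φ₂ = (0.5677)(0.7445) = 0.4227
x = cos φ₁ sin φ₂ − sin φ₁ cos φ₂ cos Δλ = (0.2802)(0.6676) − (-0.9600)(0.7445)(0.8232) = 0.7754
θ = atan2(y, x) = 28.59°, so the bearing is 29°.

29°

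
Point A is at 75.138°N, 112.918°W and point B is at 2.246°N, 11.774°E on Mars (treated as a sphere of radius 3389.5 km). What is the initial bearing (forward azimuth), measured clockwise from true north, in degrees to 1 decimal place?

With φ₁ = 1.3114, φ₂ = 0.0392, Δλ = 2.1763 rad, the forward-azimuth formula gives
θ = atan2( sin Δλ cos φ₂ , cos φ₁ sin φ₂ − sin φ₁ cos φ₂ cos Δλ ) = atan2(0.8216, 0.5598) = 55.73°.
So the initial bearing is 55.7°.

55.7°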